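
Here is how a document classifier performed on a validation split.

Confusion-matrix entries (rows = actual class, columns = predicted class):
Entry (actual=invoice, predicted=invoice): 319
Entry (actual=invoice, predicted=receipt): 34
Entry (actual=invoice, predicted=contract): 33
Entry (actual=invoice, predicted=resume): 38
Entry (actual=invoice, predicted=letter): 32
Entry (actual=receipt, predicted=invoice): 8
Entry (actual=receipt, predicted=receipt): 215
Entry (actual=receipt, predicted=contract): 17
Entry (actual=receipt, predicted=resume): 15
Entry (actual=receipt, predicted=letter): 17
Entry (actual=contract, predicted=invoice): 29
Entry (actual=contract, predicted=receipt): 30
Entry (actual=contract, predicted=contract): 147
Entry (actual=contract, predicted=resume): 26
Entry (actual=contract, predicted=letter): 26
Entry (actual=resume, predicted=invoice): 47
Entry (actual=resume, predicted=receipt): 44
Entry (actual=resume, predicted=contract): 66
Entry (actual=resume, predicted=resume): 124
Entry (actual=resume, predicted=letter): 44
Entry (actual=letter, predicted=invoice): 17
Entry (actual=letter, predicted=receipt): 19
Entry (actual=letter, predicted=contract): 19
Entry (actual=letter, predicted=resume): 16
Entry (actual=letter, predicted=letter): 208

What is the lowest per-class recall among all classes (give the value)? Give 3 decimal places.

0.382

Per-class recall (TP/(TP+FN)):
  invoice: TP=319, FN=34+33+38+32=137 → 319/456 = 0.6996
  receipt: TP=215, FN=8+17+15+17=57 → 215/272 = 0.7904
  contract: TP=147, FN=29+30+26+26=111 → 147/258 = 0.5698
  resume: TP=124, FN=47+44+66+44=201 → 124/325 = 0.3815
  letter: TP=208, FN=17+19+19+16=71 → 208/279 = 0.7455
Lowest is class 'resume' with recall = 0.382.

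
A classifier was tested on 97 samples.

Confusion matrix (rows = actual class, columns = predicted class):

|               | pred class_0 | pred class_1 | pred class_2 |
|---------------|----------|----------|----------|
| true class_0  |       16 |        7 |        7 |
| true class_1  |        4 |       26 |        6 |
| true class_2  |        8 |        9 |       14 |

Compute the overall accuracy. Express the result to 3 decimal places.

0.577

Accuracy = trace / total = (16+26+14=56) / 97 = 56/97 = 0.577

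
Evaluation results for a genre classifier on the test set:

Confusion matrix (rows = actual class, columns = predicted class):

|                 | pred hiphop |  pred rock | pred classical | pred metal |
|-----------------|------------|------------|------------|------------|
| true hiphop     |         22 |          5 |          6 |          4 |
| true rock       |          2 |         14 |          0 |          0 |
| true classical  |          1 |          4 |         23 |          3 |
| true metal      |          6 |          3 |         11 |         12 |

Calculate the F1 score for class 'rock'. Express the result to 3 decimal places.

0.667

Treat 'rock' as positive and all other classes as negative.
F1 score = 2·TP/(2·TP+FP+FN).
rock: TP=14, FP=5+4+3=12, FN=2+0+0=2 → 28/42 = 0.6667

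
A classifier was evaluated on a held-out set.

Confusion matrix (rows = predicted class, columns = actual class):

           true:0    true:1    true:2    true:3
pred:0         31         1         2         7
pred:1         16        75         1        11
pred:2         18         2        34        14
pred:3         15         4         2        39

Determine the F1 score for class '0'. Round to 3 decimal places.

0.512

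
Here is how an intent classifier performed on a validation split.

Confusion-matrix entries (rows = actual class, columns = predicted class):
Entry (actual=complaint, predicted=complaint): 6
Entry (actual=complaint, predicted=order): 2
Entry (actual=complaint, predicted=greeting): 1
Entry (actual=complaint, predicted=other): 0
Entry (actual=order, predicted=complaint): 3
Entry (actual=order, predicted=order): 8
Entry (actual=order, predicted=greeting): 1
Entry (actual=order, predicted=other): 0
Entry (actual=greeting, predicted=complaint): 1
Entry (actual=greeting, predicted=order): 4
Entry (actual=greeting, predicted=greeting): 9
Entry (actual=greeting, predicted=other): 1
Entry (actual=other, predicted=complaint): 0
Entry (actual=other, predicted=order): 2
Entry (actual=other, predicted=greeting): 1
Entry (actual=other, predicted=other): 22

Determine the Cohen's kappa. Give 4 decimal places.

Observed agreement pₒ = trace/N = 45/61 = 0.73770
Expected agreement pₑ = Σ (rowᵢ·colᵢ)/N² = (9·10 + 12·16 + 15·12 + 25·23)/61² = 0.27869
κ = (pₒ − pₑ)/(1 − pₑ) = (0.73770 − 0.27869)/(1 − 0.27869) = 0.6364

0.6364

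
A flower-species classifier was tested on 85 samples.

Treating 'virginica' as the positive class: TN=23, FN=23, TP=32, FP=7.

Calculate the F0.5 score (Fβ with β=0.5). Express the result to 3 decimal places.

Fβ = (1+β²)·TP / ((1+β²)·TP + β²·FN + FP), with β²=1/4
= 1.25·32 / (1.25·32 + 0.25·23 + 7) = 0.758

0.758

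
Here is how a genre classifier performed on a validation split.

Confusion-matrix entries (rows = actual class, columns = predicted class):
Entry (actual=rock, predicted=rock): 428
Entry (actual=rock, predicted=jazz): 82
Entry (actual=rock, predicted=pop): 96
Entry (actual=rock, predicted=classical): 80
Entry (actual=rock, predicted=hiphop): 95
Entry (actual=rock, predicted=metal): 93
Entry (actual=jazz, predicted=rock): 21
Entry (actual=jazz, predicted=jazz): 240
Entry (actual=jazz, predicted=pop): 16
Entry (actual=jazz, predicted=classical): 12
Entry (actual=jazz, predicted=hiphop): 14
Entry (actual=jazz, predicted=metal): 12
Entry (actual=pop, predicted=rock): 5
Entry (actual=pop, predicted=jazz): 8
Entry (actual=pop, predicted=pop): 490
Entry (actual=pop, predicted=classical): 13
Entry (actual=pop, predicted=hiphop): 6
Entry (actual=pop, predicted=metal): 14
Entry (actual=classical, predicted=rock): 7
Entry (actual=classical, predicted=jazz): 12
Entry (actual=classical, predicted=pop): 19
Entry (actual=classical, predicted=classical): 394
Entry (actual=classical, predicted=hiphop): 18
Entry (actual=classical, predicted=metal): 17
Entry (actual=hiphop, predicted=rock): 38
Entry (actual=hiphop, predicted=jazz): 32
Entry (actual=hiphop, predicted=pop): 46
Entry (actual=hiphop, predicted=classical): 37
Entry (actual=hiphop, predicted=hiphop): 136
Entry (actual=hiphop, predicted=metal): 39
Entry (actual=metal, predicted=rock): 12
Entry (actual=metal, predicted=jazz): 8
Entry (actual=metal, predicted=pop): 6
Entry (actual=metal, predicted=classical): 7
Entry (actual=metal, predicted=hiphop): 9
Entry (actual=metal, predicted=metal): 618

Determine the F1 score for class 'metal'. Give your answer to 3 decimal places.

0.851

Treat 'metal' as positive and all other classes as negative.
F1 score = 2·TP/(2·TP+FP+FN).
metal: TP=618, FP=93+12+14+17+39=175, FN=12+8+6+7+9=42 → 1236/1453 = 0.8507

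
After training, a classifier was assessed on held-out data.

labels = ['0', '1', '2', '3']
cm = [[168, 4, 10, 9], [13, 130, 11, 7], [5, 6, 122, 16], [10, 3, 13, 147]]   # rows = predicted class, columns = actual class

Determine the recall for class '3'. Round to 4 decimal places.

0.8212

Treat '3' as positive and all other classes as negative.
recall = TP/(TP+FN).
3: TP=147, FN=9+7+16=32 → 147/179 = 0.82123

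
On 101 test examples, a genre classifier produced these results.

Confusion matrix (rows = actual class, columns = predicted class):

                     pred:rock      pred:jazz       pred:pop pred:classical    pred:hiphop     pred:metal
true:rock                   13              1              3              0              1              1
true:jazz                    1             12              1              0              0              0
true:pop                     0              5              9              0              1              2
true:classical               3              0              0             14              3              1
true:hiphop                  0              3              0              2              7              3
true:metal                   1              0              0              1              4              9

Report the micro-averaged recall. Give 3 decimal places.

0.634

Micro-averaging pools counts across classes: ΣTP=64, ΣFP=37, ΣFN=37.
Micro-recall = TP/(TP+FN) on pooled counts = 0.634 (equals overall accuracy in single-label multiclass).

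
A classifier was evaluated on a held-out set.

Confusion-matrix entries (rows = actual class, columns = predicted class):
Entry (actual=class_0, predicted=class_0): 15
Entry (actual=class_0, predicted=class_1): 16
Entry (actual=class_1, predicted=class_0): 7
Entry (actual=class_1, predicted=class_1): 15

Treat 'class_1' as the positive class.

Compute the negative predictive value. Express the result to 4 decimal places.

NPV = TN/(TN+FN) = 15/(15+7) = 0.6818

0.6818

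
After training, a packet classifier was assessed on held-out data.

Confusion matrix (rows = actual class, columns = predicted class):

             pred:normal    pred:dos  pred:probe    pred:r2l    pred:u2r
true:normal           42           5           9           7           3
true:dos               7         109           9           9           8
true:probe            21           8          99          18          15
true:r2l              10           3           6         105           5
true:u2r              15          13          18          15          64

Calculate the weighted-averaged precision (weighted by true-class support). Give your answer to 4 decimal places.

0.6847

Per-class precision (TP/(TP+FP)):
  normal: TP=42, FP=7+21+10+15=53 → 42/95 = 0.44211
  dos: TP=109, FP=5+8+3+13=29 → 109/138 = 0.78986
  probe: TP=99, FP=9+9+6+18=42 → 99/141 = 0.70213
  r2l: TP=105, FP=7+9+18+15=49 → 105/154 = 0.68182
  u2r: TP=64, FP=3+8+15+5=31 → 64/95 = 0.67368
Weighted-precision = Σ (supportᵢ/N)·precisionᵢ with N=623: (66/623)·0.44211 + (142/623)·0.78986 + (161/623)·0.70213 + (129/623)·0.68182 + (125/623)·0.67368 = 0.6847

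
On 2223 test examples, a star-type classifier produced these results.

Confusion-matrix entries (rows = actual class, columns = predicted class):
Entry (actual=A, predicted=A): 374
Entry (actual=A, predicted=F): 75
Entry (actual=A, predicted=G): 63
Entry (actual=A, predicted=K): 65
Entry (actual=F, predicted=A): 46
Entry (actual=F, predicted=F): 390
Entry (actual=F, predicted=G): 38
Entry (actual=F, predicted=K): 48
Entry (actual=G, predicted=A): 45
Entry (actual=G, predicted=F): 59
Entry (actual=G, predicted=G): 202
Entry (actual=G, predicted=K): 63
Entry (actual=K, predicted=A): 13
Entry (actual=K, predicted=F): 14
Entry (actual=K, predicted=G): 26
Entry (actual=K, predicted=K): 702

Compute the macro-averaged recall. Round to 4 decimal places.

Per-class recall (TP/(TP+FN)):
  A: TP=374, FN=75+63+65=203 → 374/577 = 0.64818
  F: TP=390, FN=46+38+48=132 → 390/522 = 0.74713
  G: TP=202, FN=45+59+63=167 → 202/369 = 0.54743
  K: TP=702, FN=13+14+26=53 → 702/755 = 0.92980
Macro-recall = mean = (0.64818 + 0.74713 + 0.54743 + 0.92980) / 4 = 0.7181

0.7181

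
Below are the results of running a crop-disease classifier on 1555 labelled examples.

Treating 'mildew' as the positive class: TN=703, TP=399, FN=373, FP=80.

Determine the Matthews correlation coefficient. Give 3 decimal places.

0.449

MCC = (TP·TN − FP·FN) / √((TP+FP)(TP+FN)(TN+FP)(TN+FN))
Numerator = 399·703 − 80·373 = 250657
Denominator = √(479·772·783·1076) = √311549348304 = 558166.0580
MCC = 250657 / 558166.0580 = 0.449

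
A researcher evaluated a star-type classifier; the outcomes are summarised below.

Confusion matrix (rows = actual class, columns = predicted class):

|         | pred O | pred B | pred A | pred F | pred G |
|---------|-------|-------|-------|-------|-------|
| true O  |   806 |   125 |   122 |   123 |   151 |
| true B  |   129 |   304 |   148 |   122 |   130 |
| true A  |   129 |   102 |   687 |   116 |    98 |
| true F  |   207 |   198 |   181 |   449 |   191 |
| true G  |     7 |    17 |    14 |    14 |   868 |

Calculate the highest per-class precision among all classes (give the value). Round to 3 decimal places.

Per-class precision (TP/(TP+FP)):
  O: TP=806, FP=129+129+207+7=472 → 806/1278 = 0.6307
  B: TP=304, FP=125+102+198+17=442 → 304/746 = 0.4075
  A: TP=687, FP=122+148+181+14=465 → 687/1152 = 0.5964
  F: TP=449, FP=123+122+116+14=375 → 449/824 = 0.5449
  G: TP=868, FP=151+130+98+191=570 → 868/1438 = 0.6036
Highest is class 'O' with precision = 0.631.

0.631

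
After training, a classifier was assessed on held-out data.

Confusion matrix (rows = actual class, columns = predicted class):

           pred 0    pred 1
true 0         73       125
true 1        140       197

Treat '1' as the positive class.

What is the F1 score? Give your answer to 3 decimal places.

0.598

Precision = TP/(TP+FP) = 197/322 = 0.6118
Recall = TP/(TP+FN) = 197/337 = 0.5846
F1 = 2·TP/(2·TP+FP+FN) = 394/659 = 0.598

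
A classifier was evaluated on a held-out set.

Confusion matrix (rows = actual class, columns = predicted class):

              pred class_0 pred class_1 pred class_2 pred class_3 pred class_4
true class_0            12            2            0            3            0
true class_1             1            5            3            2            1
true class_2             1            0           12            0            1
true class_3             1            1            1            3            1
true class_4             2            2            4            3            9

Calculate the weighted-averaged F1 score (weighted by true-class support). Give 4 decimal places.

Per-class F1 score (2·TP/(2·TP+FP+FN)):
  class_0: TP=12, FP=1+1+1+2=5, FN=2+0+3+0=5 → 24/34 = 0.70588
  class_1: TP=5, FP=2+0+1+2=5, FN=1+3+2+1=7 → 10/22 = 0.45455
  class_2: TP=12, FP=0+3+1+4=8, FN=1+0+0+1=2 → 24/34 = 0.70588
  class_3: TP=3, FP=3+2+0+3=8, FN=1+1+1+1=4 → 6/18 = 0.33333
  class_4: TP=9, FP=0+1+1+1=3, FN=2+2+4+3=11 → 18/32 = 0.56250
Weighted-F1 score = Σ (supportᵢ/N)·F1 scoreᵢ with N=70: (17/70)·0.70588 + (12/70)·0.45455 + (14/70)·0.70588 + (7/70)·0.33333 + (20/70)·0.56250 = 0.5846

0.5846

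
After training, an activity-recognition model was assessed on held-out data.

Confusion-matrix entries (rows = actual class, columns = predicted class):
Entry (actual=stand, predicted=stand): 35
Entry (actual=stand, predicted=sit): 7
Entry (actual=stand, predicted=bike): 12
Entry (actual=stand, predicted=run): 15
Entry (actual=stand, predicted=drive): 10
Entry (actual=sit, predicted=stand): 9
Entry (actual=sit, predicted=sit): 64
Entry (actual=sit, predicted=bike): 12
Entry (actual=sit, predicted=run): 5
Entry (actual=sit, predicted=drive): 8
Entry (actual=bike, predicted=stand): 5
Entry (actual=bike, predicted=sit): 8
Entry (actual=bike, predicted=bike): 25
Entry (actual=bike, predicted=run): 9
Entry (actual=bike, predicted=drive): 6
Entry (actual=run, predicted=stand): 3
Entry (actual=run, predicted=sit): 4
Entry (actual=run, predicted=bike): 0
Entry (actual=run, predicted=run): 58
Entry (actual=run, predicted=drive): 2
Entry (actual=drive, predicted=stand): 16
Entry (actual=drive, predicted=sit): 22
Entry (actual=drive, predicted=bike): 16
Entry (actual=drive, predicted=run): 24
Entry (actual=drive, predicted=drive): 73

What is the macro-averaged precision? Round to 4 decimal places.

Per-class precision (TP/(TP+FP)):
  stand: TP=35, FP=9+5+3+16=33 → 35/68 = 0.51471
  sit: TP=64, FP=7+8+4+22=41 → 64/105 = 0.60952
  bike: TP=25, FP=12+12+0+16=40 → 25/65 = 0.38462
  run: TP=58, FP=15+5+9+24=53 → 58/111 = 0.52252
  drive: TP=73, FP=10+8+6+2=26 → 73/99 = 0.73737
Macro-precision = mean = (0.51471 + 0.60952 + 0.38462 + 0.52252 + 0.73737) / 5 = 0.5537

0.5537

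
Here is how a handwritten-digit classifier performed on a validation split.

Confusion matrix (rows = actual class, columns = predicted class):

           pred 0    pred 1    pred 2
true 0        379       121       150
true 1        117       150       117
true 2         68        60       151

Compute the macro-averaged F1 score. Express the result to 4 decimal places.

Per-class F1 score (2·TP/(2·TP+FP+FN)):
  0: TP=379, FP=117+68=185, FN=121+150=271 → 758/1214 = 0.62438
  1: TP=150, FP=121+60=181, FN=117+117=234 → 300/715 = 0.41958
  2: TP=151, FP=150+117=267, FN=68+60=128 → 302/697 = 0.43329
Macro-F1 score = mean = (0.62438 + 0.41958 + 0.43329) / 3 = 0.4924

0.4924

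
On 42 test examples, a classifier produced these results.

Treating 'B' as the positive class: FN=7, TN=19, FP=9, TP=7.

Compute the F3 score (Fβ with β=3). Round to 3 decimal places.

0.493

Fβ = (1+β²)·TP / ((1+β²)·TP + β²·FN + FP), with β²=9
= 10·7 / (10·7 + 9·7 + 9) = 0.493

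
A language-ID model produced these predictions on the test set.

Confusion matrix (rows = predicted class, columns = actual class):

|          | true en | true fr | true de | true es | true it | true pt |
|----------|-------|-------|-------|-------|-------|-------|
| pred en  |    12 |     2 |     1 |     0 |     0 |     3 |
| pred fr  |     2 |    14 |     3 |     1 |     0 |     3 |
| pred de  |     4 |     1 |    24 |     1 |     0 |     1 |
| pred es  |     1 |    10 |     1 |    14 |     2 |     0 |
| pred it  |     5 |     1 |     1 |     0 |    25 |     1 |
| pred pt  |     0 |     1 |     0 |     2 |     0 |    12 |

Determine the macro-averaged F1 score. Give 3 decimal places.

0.671

Per-class F1 score (2·TP/(2·TP+FP+FN)):
  en: TP=12, FP=2+1+0+0+3=6, FN=2+4+1+5+0=12 → 24/42 = 0.5714
  fr: TP=14, FP=2+3+1+0+3=9, FN=2+1+10+1+1=15 → 28/52 = 0.5385
  de: TP=24, FP=4+1+1+0+1=7, FN=1+3+1+1+0=6 → 48/61 = 0.7869
  es: TP=14, FP=1+10+1+2+0=14, FN=0+1+1+0+2=4 → 28/46 = 0.6087
  it: TP=25, FP=5+1+1+0+1=8, FN=0+0+0+2+0=2 → 50/60 = 0.8333
  pt: TP=12, FP=0+1+0+2+0=3, FN=3+3+1+0+1=8 → 24/35 = 0.6857
Macro-F1 score = mean = (0.5714 + 0.5385 + 0.7869 + 0.6087 + 0.8333 + 0.6857) / 6 = 0.671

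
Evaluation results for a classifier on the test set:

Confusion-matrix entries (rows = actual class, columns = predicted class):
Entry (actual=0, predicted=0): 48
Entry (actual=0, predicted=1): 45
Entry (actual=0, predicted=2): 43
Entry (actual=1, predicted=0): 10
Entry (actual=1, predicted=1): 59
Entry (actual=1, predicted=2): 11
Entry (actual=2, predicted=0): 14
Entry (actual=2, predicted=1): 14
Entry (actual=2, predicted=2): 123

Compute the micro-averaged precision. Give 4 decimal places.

0.6267

Micro-averaging pools counts across classes: ΣTP=230, ΣFP=137, ΣFN=137.
Micro-precision = TP/(TP+FP) on pooled counts = 0.6267 (equals overall accuracy in single-label multiclass).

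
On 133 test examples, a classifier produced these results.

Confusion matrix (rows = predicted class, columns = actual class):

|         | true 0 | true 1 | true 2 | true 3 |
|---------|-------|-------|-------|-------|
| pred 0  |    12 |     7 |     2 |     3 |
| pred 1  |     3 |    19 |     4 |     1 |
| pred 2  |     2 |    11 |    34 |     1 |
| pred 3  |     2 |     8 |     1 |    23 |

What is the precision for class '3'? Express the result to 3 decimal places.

One-vs-rest for '3': TP = diagonal; FP = other classes predicted '3'; FN = '3' predicted as other.
precision = TP/(TP+FP).
3: TP=23, FP=2+8+1=11 → 23/34 = 0.6765

0.676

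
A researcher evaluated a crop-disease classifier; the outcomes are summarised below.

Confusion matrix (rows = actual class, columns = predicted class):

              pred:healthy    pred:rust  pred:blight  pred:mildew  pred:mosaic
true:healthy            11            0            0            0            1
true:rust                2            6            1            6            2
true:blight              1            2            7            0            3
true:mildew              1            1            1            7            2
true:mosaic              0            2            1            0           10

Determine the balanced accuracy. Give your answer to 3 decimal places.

0.632

Balanced accuracy = mean of per-class recall.
  healthy: recall = 11/12 = 0.9167
  rust: recall = 6/17 = 0.3529
  blight: recall = 7/13 = 0.5385
  mildew: recall = 7/12 = 0.5833
  mosaic: recall = 10/13 = 0.7692
Mean = (0.9167 + 0.3529 + 0.5385 + 0.5833 + 0.7692) / 5 = 0.632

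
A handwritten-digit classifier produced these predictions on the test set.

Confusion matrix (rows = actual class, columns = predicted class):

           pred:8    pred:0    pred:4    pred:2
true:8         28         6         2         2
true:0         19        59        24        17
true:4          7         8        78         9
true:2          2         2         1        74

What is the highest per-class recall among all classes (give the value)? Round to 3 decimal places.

Per-class recall (TP/(TP+FN)):
  8: TP=28, FN=6+2+2=10 → 28/38 = 0.7368
  0: TP=59, FN=19+24+17=60 → 59/119 = 0.4958
  4: TP=78, FN=7+8+9=24 → 78/102 = 0.7647
  2: TP=74, FN=2+2+1=5 → 74/79 = 0.9367
Highest is class '2' with recall = 0.937.

0.937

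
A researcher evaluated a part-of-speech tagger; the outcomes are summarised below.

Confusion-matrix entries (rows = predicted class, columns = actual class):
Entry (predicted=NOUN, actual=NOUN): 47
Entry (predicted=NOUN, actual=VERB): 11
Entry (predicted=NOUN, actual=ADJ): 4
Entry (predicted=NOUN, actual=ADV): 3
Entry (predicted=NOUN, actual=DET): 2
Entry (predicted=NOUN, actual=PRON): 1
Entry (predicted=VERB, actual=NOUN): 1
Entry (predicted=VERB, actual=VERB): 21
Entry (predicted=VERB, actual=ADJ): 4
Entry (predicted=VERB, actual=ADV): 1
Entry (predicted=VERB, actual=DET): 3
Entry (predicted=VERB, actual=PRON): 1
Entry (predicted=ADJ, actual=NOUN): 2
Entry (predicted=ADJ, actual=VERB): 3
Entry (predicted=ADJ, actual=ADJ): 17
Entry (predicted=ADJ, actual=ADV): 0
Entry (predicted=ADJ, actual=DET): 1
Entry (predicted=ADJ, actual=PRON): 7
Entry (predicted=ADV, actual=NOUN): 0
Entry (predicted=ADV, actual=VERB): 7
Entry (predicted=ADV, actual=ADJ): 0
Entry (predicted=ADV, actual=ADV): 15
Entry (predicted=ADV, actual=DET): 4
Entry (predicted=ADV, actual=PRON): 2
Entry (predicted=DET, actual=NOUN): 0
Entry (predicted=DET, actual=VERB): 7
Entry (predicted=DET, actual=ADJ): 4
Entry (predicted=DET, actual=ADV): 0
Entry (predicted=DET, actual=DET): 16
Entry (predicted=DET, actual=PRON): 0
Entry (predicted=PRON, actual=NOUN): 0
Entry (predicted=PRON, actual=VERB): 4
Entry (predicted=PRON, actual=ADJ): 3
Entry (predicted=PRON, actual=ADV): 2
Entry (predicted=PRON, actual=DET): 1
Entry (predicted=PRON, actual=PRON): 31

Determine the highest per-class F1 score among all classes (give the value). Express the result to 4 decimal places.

Per-class F1 score (2·TP/(2·TP+FP+FN)):
  NOUN: TP=47, FP=11+4+3+2+1=21, FN=1+2+0+0+0=3 → 94/118 = 0.79661
  VERB: TP=21, FP=1+4+1+3+1=10, FN=11+3+7+7+4=32 → 42/84 = 0.50000
  ADJ: TP=17, FP=2+3+0+1+7=13, FN=4+4+0+4+3=15 → 34/62 = 0.54839
  ADV: TP=15, FP=0+7+0+4+2=13, FN=3+1+0+0+2=6 → 30/49 = 0.61224
  DET: TP=16, FP=0+7+4+0+0=11, FN=2+3+1+4+1=11 → 32/54 = 0.59259
  PRON: TP=31, FP=0+4+3+2+1=10, FN=1+1+7+2+0=11 → 62/83 = 0.74699
Highest is class 'NOUN' with F1 score = 0.7966.

0.7966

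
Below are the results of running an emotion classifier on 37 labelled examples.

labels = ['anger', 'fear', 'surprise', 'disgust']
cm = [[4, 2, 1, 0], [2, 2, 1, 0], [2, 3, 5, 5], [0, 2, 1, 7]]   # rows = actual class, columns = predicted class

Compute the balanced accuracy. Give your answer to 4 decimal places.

0.5012

Balanced accuracy = mean of per-class recall.
  anger: recall = 4/7 = 0.57143
  fear: recall = 2/5 = 0.40000
  surprise: recall = 5/15 = 0.33333
  disgust: recall = 7/10 = 0.70000
Mean = (0.57143 + 0.40000 + 0.33333 + 0.70000) / 4 = 0.5012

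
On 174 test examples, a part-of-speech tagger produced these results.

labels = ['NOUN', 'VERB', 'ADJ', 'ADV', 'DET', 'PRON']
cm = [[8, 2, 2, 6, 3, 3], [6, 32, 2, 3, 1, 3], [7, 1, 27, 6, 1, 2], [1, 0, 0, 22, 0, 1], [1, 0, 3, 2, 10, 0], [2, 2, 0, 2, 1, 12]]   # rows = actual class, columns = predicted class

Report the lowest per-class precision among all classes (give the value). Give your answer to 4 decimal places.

Per-class precision (TP/(TP+FP)):
  NOUN: TP=8, FP=6+7+1+1+2=17 → 8/25 = 0.32000
  VERB: TP=32, FP=2+1+0+0+2=5 → 32/37 = 0.86486
  ADJ: TP=27, FP=2+2+0+3+0=7 → 27/34 = 0.79412
  ADV: TP=22, FP=6+3+6+2+2=19 → 22/41 = 0.53659
  DET: TP=10, FP=3+1+1+0+1=6 → 10/16 = 0.62500
  PRON: TP=12, FP=3+3+2+1+0=9 → 12/21 = 0.57143
Lowest is class 'NOUN' with precision = 0.3200.

0.3200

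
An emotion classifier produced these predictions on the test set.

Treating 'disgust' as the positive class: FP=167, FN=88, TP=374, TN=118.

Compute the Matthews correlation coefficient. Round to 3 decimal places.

0.243

MCC = (TP·TN − FP·FN) / √((TP+FP)(TP+FN)(TN+FP)(TN+FN))
Numerator = 374·118 − 167·88 = 29436
Denominator = √(541·462·285·206) = √14674094820 = 121136.6783
MCC = 29436 / 121136.6783 = 0.243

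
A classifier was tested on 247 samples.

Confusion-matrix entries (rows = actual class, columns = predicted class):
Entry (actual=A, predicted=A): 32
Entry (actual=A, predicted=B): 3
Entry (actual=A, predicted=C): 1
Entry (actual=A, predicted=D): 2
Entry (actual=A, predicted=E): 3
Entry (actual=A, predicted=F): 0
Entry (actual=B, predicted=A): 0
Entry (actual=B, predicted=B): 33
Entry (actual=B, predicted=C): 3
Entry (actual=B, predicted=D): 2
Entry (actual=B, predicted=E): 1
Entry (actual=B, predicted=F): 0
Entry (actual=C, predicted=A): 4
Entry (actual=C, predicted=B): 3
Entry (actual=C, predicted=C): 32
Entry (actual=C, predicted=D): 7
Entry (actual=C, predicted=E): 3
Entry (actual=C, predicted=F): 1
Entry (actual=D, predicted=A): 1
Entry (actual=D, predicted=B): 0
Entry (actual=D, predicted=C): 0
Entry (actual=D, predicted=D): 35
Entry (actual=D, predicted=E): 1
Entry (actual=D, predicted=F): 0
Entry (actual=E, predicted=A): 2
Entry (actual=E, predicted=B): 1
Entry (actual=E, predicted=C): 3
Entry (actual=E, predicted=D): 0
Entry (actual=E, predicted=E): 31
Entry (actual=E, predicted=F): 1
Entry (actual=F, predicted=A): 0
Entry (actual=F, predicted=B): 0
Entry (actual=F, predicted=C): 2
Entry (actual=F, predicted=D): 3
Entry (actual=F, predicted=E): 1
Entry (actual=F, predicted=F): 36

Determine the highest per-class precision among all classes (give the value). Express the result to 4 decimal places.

0.9474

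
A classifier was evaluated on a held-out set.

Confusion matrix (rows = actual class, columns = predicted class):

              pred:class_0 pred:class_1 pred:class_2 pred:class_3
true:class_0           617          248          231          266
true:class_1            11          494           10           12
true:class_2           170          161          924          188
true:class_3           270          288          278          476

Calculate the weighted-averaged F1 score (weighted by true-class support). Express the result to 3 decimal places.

Per-class F1 score (2·TP/(2·TP+FP+FN)):
  class_0: TP=617, FP=11+170+270=451, FN=248+231+266=745 → 1234/2430 = 0.5078
  class_1: TP=494, FP=248+161+288=697, FN=11+10+12=33 → 988/1718 = 0.5751
  class_2: TP=924, FP=231+10+278=519, FN=170+161+188=519 → 1848/2886 = 0.6403
  class_3: TP=476, FP=266+12+188=466, FN=270+288+278=836 → 952/2254 = 0.4224
Weighted-F1 score = Σ (supportᵢ/N)·F1 scoreᵢ with N=4644: (1362/4644)·0.5078 + (527/4644)·0.5751 + (1443/4644)·0.6403 + (1312/4644)·0.4224 = 0.532

0.532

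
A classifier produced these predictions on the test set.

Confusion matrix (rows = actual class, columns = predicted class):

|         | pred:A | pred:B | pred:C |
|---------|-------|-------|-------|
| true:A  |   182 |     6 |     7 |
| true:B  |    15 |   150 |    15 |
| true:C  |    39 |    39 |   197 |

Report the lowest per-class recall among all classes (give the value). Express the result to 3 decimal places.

0.716

Per-class recall (TP/(TP+FN)):
  A: TP=182, FN=6+7=13 → 182/195 = 0.9333
  B: TP=150, FN=15+15=30 → 150/180 = 0.8333
  C: TP=197, FN=39+39=78 → 197/275 = 0.7164
Lowest is class 'C' with recall = 0.716.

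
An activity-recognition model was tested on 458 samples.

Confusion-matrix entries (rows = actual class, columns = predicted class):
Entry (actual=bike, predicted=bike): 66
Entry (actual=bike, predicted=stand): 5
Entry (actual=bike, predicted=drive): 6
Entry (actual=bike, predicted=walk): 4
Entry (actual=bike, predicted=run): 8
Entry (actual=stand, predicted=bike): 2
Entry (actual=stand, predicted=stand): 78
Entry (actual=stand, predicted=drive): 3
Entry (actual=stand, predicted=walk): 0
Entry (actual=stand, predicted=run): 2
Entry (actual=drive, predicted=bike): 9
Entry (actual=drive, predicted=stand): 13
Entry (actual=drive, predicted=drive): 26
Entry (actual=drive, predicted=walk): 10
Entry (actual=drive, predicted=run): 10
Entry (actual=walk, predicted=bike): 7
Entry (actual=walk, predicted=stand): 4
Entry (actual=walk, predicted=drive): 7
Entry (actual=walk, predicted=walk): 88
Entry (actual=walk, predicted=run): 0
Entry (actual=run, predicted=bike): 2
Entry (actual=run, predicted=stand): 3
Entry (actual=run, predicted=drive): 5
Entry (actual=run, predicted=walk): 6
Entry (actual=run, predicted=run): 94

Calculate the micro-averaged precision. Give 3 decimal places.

Micro-averaging pools counts across classes: ΣTP=352, ΣFP=106, ΣFN=106.
Micro-precision = TP/(TP+FP) on pooled counts = 0.769 (equals overall accuracy in single-label multiclass).

0.769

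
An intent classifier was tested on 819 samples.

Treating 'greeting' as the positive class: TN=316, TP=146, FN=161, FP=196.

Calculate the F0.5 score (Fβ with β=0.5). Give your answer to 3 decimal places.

0.436

Fβ = (1+β²)·TP / ((1+β²)·TP + β²·FN + FP), with β²=1/4
= 1.25·146 / (1.25·146 + 0.25·161 + 196) = 0.436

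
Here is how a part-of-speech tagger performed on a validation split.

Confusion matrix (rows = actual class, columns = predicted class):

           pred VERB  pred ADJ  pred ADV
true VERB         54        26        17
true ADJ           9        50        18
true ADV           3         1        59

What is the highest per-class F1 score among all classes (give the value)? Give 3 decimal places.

Per-class F1 score (2·TP/(2·TP+FP+FN)):
  VERB: TP=54, FP=9+3=12, FN=26+17=43 → 108/163 = 0.6626
  ADJ: TP=50, FP=26+1=27, FN=9+18=27 → 100/154 = 0.6494
  ADV: TP=59, FP=17+18=35, FN=3+1=4 → 118/157 = 0.7516
Highest is class 'ADV' with F1 score = 0.752.

0.752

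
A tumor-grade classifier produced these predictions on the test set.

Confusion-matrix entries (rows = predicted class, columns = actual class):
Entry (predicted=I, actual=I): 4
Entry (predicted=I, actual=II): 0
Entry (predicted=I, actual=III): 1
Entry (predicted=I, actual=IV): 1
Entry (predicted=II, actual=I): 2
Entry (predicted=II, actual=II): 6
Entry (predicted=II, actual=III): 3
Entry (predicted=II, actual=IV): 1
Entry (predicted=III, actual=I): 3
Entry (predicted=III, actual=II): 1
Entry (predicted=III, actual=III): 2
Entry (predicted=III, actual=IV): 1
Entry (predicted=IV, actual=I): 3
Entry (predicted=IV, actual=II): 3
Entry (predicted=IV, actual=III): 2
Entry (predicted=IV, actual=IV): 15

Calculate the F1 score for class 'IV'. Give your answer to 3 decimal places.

0.732

Treat 'IV' as positive and all other classes as negative.
F1 score = 2·TP/(2·TP+FP+FN).
IV: TP=15, FP=3+3+2=8, FN=1+1+1=3 → 30/41 = 0.7317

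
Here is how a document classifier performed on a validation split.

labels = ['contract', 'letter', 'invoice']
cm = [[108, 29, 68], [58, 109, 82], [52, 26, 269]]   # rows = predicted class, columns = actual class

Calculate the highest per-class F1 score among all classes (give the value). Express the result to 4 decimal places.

0.7023

Per-class F1 score (2·TP/(2·TP+FP+FN)):
  contract: TP=108, FP=29+68=97, FN=58+52=110 → 216/423 = 0.51064
  letter: TP=109, FP=58+82=140, FN=29+26=55 → 218/413 = 0.52785
  invoice: TP=269, FP=52+26=78, FN=68+82=150 → 538/766 = 0.70235
Highest is class 'invoice' with F1 score = 0.7023.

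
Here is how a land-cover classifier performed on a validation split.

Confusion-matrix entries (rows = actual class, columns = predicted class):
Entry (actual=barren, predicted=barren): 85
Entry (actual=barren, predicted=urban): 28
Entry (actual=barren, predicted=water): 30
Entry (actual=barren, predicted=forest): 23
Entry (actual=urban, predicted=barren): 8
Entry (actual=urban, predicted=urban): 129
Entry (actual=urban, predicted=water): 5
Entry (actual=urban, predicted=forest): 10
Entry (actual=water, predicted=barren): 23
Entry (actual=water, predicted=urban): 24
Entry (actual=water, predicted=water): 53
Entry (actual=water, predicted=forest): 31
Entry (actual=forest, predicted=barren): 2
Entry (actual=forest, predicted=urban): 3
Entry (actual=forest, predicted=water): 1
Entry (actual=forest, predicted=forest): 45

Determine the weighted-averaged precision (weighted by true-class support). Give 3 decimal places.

Per-class precision (TP/(TP+FP)):
  barren: TP=85, FP=8+23+2=33 → 85/118 = 0.7203
  urban: TP=129, FP=28+24+3=55 → 129/184 = 0.7011
  water: TP=53, FP=30+5+1=36 → 53/89 = 0.5955
  forest: TP=45, FP=23+10+31=64 → 45/109 = 0.4128
Weighted-precision = Σ (supportᵢ/N)·precisionᵢ with N=500: (166/500)·0.7203 + (152/500)·0.7011 + (131/500)·0.5955 + (51/500)·0.4128 = 0.650

0.650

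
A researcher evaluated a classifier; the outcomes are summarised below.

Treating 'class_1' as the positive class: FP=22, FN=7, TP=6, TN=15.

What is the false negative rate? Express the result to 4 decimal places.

0.5385

FNR = FN/(FN+TP) = 7/(7+6) = 0.5385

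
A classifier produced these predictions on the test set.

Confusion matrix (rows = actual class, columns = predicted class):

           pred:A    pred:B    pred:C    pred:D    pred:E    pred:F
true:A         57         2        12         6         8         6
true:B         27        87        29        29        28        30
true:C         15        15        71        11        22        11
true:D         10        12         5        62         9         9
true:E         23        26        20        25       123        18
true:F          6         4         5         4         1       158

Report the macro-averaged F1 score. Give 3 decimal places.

Per-class F1 score (2·TP/(2·TP+FP+FN)):
  A: TP=57, FP=27+15+10+23+6=81, FN=2+12+6+8+6=34 → 114/229 = 0.4978
  B: TP=87, FP=2+15+12+26+4=59, FN=27+29+29+28+30=143 → 174/376 = 0.4628
  C: TP=71, FP=12+29+5+20+5=71, FN=15+15+11+22+11=74 → 142/287 = 0.4948
  D: TP=62, FP=6+29+11+25+4=75, FN=10+12+5+9+9=45 → 124/244 = 0.5082
  E: TP=123, FP=8+28+22+9+1=68, FN=23+26+20+25+18=112 → 246/426 = 0.5775
  F: TP=158, FP=6+30+11+9+18=74, FN=6+4+5+4+1=20 → 316/410 = 0.7707
Macro-F1 score = mean = (0.4978 + 0.4628 + 0.4948 + 0.5082 + 0.5775 + 0.7707) / 6 = 0.552

0.552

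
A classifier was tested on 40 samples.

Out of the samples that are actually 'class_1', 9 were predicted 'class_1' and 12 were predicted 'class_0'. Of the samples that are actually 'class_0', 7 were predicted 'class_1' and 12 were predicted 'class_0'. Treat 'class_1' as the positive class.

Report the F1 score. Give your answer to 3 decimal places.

Precision = TP/(TP+FP) = 9/16 = 0.5625
Recall = TP/(TP+FN) = 9/21 = 0.4286
F1 = 2·TP/(2·TP+FP+FN) = 18/37 = 0.486

0.486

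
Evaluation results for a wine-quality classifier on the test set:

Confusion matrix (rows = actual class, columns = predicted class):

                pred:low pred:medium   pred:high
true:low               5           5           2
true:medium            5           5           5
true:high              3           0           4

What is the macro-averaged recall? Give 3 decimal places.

0.440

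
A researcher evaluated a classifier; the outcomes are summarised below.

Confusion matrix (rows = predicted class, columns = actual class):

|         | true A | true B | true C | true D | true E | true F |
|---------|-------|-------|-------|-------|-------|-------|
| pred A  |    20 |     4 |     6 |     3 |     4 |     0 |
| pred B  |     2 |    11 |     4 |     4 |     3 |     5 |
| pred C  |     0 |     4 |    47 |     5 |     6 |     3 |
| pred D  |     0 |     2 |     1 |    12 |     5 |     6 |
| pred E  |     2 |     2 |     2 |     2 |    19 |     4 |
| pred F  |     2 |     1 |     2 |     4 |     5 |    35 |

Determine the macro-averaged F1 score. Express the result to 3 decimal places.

Per-class F1 score (2·TP/(2·TP+FP+FN)):
  A: TP=20, FP=4+6+3+4+0=17, FN=2+0+0+2+2=6 → 40/63 = 0.6349
  B: TP=11, FP=2+4+4+3+5=18, FN=4+4+2+2+1=13 → 22/53 = 0.4151
  C: TP=47, FP=0+4+5+6+3=18, FN=6+4+1+2+2=15 → 94/127 = 0.7402
  D: TP=12, FP=0+2+1+5+6=14, FN=3+4+5+2+4=18 → 24/56 = 0.4286
  E: TP=19, FP=2+2+2+2+4=12, FN=4+3+6+5+5=23 → 38/73 = 0.5205
  F: TP=35, FP=2+1+2+4+5=14, FN=0+5+3+6+4=18 → 70/102 = 0.6863
Macro-F1 score = mean = (0.6349 + 0.4151 + 0.7402 + 0.4286 + 0.5205 + 0.6863) / 6 = 0.571

0.571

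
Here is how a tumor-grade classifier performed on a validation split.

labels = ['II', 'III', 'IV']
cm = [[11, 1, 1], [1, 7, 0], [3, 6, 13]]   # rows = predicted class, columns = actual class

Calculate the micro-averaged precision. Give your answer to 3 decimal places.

Micro-averaging pools counts across classes: ΣTP=31, ΣFP=12, ΣFN=12.
Micro-precision = TP/(TP+FP) on pooled counts = 0.721 (equals overall accuracy in single-label multiclass).

0.721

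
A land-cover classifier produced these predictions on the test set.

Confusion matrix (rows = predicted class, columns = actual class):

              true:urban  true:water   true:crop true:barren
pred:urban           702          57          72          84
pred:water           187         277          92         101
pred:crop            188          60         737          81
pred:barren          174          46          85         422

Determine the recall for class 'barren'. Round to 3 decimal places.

Treat 'barren' as positive and all other classes as negative.
recall = TP/(TP+FN).
barren: TP=422, FN=84+101+81=266 → 422/688 = 0.6134

0.613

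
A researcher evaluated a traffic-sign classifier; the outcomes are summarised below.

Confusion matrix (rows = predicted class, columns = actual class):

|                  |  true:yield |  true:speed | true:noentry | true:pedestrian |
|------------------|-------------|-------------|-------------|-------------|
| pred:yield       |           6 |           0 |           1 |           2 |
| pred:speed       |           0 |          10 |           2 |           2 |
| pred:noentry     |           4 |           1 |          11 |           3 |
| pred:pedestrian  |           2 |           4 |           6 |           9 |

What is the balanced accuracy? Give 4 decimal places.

0.5698

Balanced accuracy = mean of per-class recall.
  yield: recall = 6/12 = 0.50000
  speed: recall = 10/15 = 0.66667
  noentry: recall = 11/20 = 0.55000
  pedestrian: recall = 9/16 = 0.56250
Mean = (0.50000 + 0.66667 + 0.55000 + 0.56250) / 4 = 0.5698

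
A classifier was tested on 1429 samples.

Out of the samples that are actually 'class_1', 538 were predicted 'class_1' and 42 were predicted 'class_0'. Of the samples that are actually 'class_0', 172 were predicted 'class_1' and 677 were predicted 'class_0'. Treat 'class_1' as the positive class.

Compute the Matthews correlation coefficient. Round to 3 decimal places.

0.712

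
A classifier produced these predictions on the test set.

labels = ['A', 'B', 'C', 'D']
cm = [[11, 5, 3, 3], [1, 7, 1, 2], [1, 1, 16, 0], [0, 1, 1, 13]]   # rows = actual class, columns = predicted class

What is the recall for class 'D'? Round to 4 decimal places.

Take TP from the diagonal, FP from the rest of the 'D' prediction marginal, FN from the rest of the 'D' actual marginal.
recall = TP/(TP+FN).
D: TP=13, FN=0+1+1=2 → 13/15 = 0.86667

0.8667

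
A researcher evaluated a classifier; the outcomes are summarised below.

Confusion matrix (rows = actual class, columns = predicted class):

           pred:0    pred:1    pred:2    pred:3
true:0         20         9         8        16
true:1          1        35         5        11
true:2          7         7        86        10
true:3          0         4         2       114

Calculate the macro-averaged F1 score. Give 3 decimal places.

Per-class F1 score (2·TP/(2·TP+FP+FN)):
  0: TP=20, FP=1+7+0=8, FN=9+8+16=33 → 40/81 = 0.4938
  1: TP=35, FP=9+7+4=20, FN=1+5+11=17 → 70/107 = 0.6542
  2: TP=86, FP=8+5+2=15, FN=7+7+10=24 → 172/211 = 0.8152
  3: TP=114, FP=16+11+10=37, FN=0+4+2=6 → 228/271 = 0.8413
Macro-F1 score = mean = (0.4938 + 0.6542 + 0.8152 + 0.8413) / 4 = 0.701

0.701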